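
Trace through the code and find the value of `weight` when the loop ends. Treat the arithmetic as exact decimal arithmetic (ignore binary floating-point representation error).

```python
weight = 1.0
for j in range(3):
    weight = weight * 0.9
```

Let's trace through this code step by step.

Initialize: weight = 1.0
Entering loop: for j in range(3):
After iteration 1: j = 0, weight = 0.9
After iteration 2: j = 1, weight = 0.81
After iteration 3: j = 2, weight = 0.729
Loop ends.

Final answer: 0.729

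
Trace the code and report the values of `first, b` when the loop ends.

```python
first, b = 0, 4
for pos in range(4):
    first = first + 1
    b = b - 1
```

Let's trace through this code step by step.

Initialize: first = 0
Initialize: b = 4
Entering loop: for pos in range(4):
After iteration 1: pos = 0, first = 1, b = 3
After iteration 2: pos = 1, first = 2, b = 2
After iteration 3: pos = 2, first = 3, b = 1
After iteration 4: pos = 3, first = 4, b = 0
Loop ends.

Final answer: 4, 0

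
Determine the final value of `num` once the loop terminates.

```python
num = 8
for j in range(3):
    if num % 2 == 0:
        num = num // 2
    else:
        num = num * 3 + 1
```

Let's trace through this code step by step.

Initialize: num = 8
Entering loop: for j in range(3):
After iteration 1: j = 0, num = 4
After iteration 2: j = 1, num = 2
After iteration 3: j = 2, num = 1
Loop ends.

Final answer: 1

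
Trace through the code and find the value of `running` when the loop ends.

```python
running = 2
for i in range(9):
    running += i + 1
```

Let's trace through this code step by step.

Initialize: running = 2
Entering loop: for i in range(9):
After iteration 1: i = 0, running = 3
After iteration 2: i = 1, running = 5
After iteration 3: i = 2, running = 8
After iteration 4: i = 3, running = 12
After iteration 5: i = 4, running = 17
After iteration 6: i = 5, running = 23
After iteration 7: i = 6, running = 30
After iteration 8: i = 7, running = 38
After iteration 9: i = 8, running = 47
Loop ends.

Final answer: 47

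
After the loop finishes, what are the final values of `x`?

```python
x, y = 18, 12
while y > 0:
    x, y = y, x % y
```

Let's trace through this code step by step.

Initialize: x = 18
Initialize: y = 12
Entering loop: while y > 0:
After iteration 1: x = 12, y = 6
After iteration 2: x = 6, y = 0
Loop ends.

Final answer: 6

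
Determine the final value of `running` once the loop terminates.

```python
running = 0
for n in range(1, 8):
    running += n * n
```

Let's trace through this code step by step.

Initialize: running = 0
Entering loop: for n in range(1, 8):
After iteration 1: n = 1, running = 1
After iteration 2: n = 2, running = 5
After iteration 3: n = 3, running = 14
After iteration 4: n = 4, running = 30
After iteration 5: n = 5, running = 55
After iteration 6: n = 6, running = 91
After iteration 7: n = 7, running = 140
Loop ends.

Final answer: 140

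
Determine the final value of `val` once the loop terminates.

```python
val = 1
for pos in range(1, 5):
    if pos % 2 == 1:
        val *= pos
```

Let's trace through this code step by step.

Initialize: val = 1
Entering loop: for pos in range(1, 5):
After iteration 1: pos = 1, val = 1
After iteration 2: pos = 2, val = 1
After iteration 3: pos = 3, val = 3
After iteration 4: pos = 4, val = 3
Loop ends.

Final answer: 3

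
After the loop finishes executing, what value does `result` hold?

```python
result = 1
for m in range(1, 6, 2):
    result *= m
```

Let's trace through this code step by step.

Initialize: result = 1
Entering loop: for m in range(1, 6, 2):
After iteration 1: m = 1, result = 1
After iteration 2: m = 3, result = 3
After iteration 3: m = 5, result = 15
Loop ends.

Final answer: 15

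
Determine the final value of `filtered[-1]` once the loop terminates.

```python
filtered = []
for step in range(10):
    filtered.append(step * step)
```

Let's trace through this code step by step.

Initialize: filtered = []
Entering loop: for step in range(10):
After iteration 1: step = 0, filtered = [0]
After iteration 2: step = 1, filtered = [0, 1]
After iteration 3: step = 2, filtered = [0, 1, 4]
After iteration 4: step = 3, filtered = [0, 1, 4, 9]
After iteration 5: step = 4, filtered = [0, 1, 4, 9, 16]
After iteration 6: step = 5, filtered = [0, 1, 4, 9, 16, 25]
After iteration 7: step = 6, filtered = [0, 1, 4, 9, 16, 25, 36]
After iteration 8: step = 7, filtered = [0, 1, 4, 9, 16, 25, 36, 49]
After iteration 9: step = 8, filtered = [0, 1, 4, 9, 16, 25, 36, 49, 64]
After iteration 10: step = 9, filtered = [0, 1, 4, 9, 16, 25, 36, 49, 64, 81]
Loop ends.
filtered[-1] = 81

Final answer: 81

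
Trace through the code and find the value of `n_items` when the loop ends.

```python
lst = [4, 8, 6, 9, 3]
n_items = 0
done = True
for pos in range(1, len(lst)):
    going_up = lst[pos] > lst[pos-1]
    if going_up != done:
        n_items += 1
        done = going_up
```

Let's trace through this code step by step.

Initialize: lst = [4, 8, 6, 9, 3]
Initialize: n_items = 0
Initialize: done = True
Entering loop: for pos in range(1, len(lst)):
After iteration 1: pos = 1, n_items = 0, done = True, going_up = True
After iteration 2: pos = 2, n_items = 1, done = False, going_up = False
After iteration 3: pos = 3, n_items = 2, done = True, going_up = True
After iteration 4: pos = 4, n_items = 3, done = False, going_up = False
Loop ends.

Final answer: 3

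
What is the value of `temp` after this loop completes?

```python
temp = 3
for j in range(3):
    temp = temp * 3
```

Let's trace through this code step by step.

Initialize: temp = 3
Entering loop: for j in range(3):
After iteration 1: j = 0, temp = 9
After iteration 2: j = 1, temp = 27
After iteration 3: j = 2, temp = 81
Loop ends.

Final answer: 81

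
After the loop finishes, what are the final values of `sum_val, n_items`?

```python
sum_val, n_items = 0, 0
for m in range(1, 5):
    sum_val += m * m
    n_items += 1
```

Let's trace through this code step by step.

Initialize: sum_val = 0
Initialize: n_items = 0
Entering loop: for m in range(1, 5):
After iteration 1: m = 1, sum_val = 1, n_items = 1
After iteration 2: m = 2, sum_val = 5, n_items = 2
After iteration 3: m = 3, sum_val = 14, n_items = 3
After iteration 4: m = 4, sum_val = 30, n_items = 4
Loop ends.

Final answer: 30, 4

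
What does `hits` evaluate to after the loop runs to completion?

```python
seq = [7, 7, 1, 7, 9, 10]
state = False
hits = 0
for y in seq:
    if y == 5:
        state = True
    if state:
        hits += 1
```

Let's trace through this code step by step.

Initialize: seq = [7, 7, 1, 7, 9, 10]
Initialize: state = False
Initialize: hits = 0
Entering loop: for y in seq:
After iteration 1: y = 7, hits = 0
After iteration 2: y = 7, hits = 0
After iteration 3: y = 1, hits = 0
After iteration 4: y = 7, hits = 0
After iteration 5: y = 9, hits = 0
After iteration 6: y = 10, hits = 0
Loop ends.

Final answer: 0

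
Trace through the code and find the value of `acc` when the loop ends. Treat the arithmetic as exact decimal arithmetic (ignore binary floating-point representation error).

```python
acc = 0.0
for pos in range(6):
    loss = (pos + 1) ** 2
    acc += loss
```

Let's trace through this code step by step.

Initialize: acc = 0.0
Entering loop: for pos in range(6):
After iteration 1: pos = 0, acc = 1.0, loss = 1
After iteration 2: pos = 1, acc = 5.0, loss = 4
After iteration 3: pos = 2, acc = 14.0, loss = 9
After iteration 4: pos = 3, acc = 30.0, loss = 16
After iteration 5: pos = 4, acc = 55.0, loss = 25
After iteration 6: pos = 5, acc = 91.0, loss = 36
Loop ends.

Final answer: 91.0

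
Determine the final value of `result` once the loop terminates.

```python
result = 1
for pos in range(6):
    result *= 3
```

Let's trace through this code step by step.

Initialize: result = 1
Entering loop: for pos in range(6):
After iteration 1: pos = 0, result = 3
After iteration 2: pos = 1, result = 9
After iteration 3: pos = 2, result = 27
After iteration 4: pos = 3, result = 81
After iteration 5: pos = 4, result = 243
After iteration 6: pos = 5, result = 729
Loop ends.

Final answer: 729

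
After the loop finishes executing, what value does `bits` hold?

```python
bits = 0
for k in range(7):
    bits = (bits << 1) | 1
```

Let's trace through this code step by step.

Initialize: bits = 0
Entering loop: for k in range(7):
After iteration 1: k = 0, bits = 1
After iteration 2: k = 1, bits = 3
After iteration 3: k = 2, bits = 7
After iteration 4: k = 3, bits = 15
After iteration 5: k = 4, bits = 31
After iteration 6: k = 5, bits = 63
After iteration 7: k = 6, bits = 127
Loop ends.

Final answer: 127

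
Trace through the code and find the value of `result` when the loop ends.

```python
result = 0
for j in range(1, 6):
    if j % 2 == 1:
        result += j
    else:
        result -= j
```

Let's trace through this code step by step.

Initialize: result = 0
Entering loop: for j in range(1, 6):
After iteration 1: j = 1, result = 1
After iteration 2: j = 2, result = -1
After iteration 3: j = 3, result = 2
After iteration 4: j = 4, result = -2
After iteration 5: j = 5, result = 3
Loop ends.

Final answer: 3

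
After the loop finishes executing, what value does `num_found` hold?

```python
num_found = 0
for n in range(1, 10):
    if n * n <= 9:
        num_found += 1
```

Let's trace through this code step by step.

Initialize: num_found = 0
Entering loop: for n in range(1, 10):
After iteration 1: n = 1, num_found = 1
After iteration 2: n = 2, num_found = 2
After iteration 3: n = 3, num_found = 3
After iteration 4: n = 4, num_found = 3
After iteration 5: n = 5, num_found = 3
After iteration 6: n = 6, num_found = 3
After iteration 7: n = 7, num_found = 3
After iteration 8: n = 8, num_found = 3
After iteration 9: n = 9, num_found = 3
Loop ends.

Final answer: 3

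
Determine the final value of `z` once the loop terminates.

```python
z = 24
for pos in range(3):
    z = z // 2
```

Let's trace through this code step by step.

Initialize: z = 24
Entering loop: for pos in range(3):
After iteration 1: pos = 0, z = 12
After iteration 2: pos = 1, z = 6
After iteration 3: pos = 2, z = 3
Loop ends.

Final answer: 3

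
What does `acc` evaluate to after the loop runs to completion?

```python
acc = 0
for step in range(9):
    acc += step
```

Let's trace through this code step by step.

Initialize: acc = 0
Entering loop: for step in range(9):
After iteration 1: step = 0, acc = 0
After iteration 2: step = 1, acc = 1
After iteration 3: step = 2, acc = 3
After iteration 4: step = 3, acc = 6
After iteration 5: step = 4, acc = 10
After iteration 6: step = 5, acc = 15
After iteration 7: step = 6, acc = 21
After iteration 8: step = 7, acc = 28
After iteration 9: step = 8, acc = 36
Loop ends.

Final answer: 36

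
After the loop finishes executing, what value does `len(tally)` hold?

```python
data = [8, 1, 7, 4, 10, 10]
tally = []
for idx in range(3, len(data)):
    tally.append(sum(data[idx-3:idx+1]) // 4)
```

Let's trace through this code step by step.

Initialize: data = [8, 1, 7, 4, 10, 10]
Initialize: tally = []
Entering loop: for idx in range(3, len(data)):
After iteration 1: idx = 3, tally = [5]
After iteration 2: idx = 4, tally = [5, 5]
After iteration 3: idx = 5, tally = [5, 5, 7]
Loop ends.
len(tally) = 3

Final answer: 3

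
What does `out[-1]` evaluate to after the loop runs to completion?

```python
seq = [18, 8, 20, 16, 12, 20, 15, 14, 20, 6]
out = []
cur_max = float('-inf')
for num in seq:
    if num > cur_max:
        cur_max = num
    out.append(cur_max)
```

Let's trace through this code step by step.

Initialize: seq = [18, 8, 20, 16, 12, 20, 15, 14, 20, 6]
Initialize: out = []
Initialize: cur_max = -inf
Entering loop: for num in seq:
After iteration 1: num = 18, out = [18], cur_max = 18
After iteration 2: num = 8, out = [18, 18], cur_max = 18
After iteration 3: num = 20, out = [18, 18, 20], cur_max = 20
After iteration 4: num = 16, out = [18, 18, 20, 20], cur_max = 20
After iteration 5: num = 12, out = [18, 18, 20, 20, 20], cur_max = 20
After iteration 6: num = 20, out = [18, 18, 20, 20, 20, 20], cur_max = 20
After iteration 7: num = 15, out = [18, 18, 20, 20, 20, 20, 20], cur_max = 20
After iteration 8: num = 14, out = [18, 18, 20, 20, 20, 20, 20, 20], cur_max = 20
After iteration 9: num = 20, out = [18, 18, 20, 20, 20, 20, 20, 20, 20], cur_max = 20
After iteration 10: num = 6, out = [18, 18, 20, 20, 20, 20, 20, 20, 20, 20], cur_max = 20
Loop ends.
out[-1] = 20

Final answer: 20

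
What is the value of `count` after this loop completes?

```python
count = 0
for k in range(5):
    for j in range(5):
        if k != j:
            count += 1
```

Let's trace through this code step by step.

Initialize: count = 0
Entering loop: for k in range(5):
After iteration 1: k = 0, count = 4
After iteration 2: k = 1, count = 8
After iteration 3: k = 2, count = 12
After iteration 4: k = 3, count = 16
After iteration 5: k = 4, count = 20
Loop ends.

Final answer: 20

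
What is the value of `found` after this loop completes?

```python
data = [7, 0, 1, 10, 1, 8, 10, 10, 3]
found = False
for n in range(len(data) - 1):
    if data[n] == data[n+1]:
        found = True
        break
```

Let's trace through this code step by step.

Initialize: data = [7, 0, 1, 10, 1, 8, 10, 10, 3]
Initialize: found = False
Entering loop: for n in range(len(data) - 1):
After iteration 1: n = 0, found = False
After iteration 2: n = 1, found = False
After iteration 3: n = 2, found = False
After iteration 4: n = 3, found = False
After iteration 5: n = 4, found = False
After iteration 6: n = 5, found = False
After iteration 7: n = 6, found = True
Loop ends.

Final answer: True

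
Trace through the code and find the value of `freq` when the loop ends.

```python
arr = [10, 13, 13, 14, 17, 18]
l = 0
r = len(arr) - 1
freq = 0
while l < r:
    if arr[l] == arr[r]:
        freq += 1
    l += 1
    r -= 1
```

Let's trace through this code step by step.

Initialize: arr = [10, 13, 13, 14, 17, 18]
Initialize: l = 0
Initialize: r = 5
Initialize: freq = 0
Entering loop: while l < r:
After iteration 1: l = 1, r = 4, freq = 0
After iteration 2: l = 2, r = 3, freq = 0
After iteration 3: l = 3, r = 2, freq = 0
Loop ends.

Final answer: 0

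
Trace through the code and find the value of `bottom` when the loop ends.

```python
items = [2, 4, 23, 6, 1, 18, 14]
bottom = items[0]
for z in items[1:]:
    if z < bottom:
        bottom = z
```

Let's trace through this code step by step.

Initialize: items = [2, 4, 23, 6, 1, 18, 14]
Initialize: bottom = 2
Entering loop: for z in items[1:]:
After iteration 1: z = 4, bottom = 2
After iteration 2: z = 23, bottom = 2
After iteration 3: z = 6, bottom = 2
After iteration 4: z = 1, bottom = 1
After iteration 5: z = 18, bottom = 1
After iteration 6: z = 14, bottom = 1
Loop ends.

Final answer: 1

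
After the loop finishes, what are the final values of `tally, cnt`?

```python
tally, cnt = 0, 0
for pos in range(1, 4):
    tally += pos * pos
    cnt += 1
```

Let's trace through this code step by step.

Initialize: tally = 0
Initialize: cnt = 0
Entering loop: for pos in range(1, 4):
After iteration 1: pos = 1, tally = 1, cnt = 1
After iteration 2: pos = 2, tally = 5, cnt = 2
After iteration 3: pos = 3, tally = 14, cnt = 3
Loop ends.

Final answer: 14, 3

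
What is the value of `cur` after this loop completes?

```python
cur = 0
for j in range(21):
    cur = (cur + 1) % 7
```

Let's trace through this code step by step.

Initialize: cur = 0
Entering loop: for j in range(21):
After iteration 1: j = 0, cur = 1
After iteration 2: j = 1, cur = 2
After iteration 3: j = 2, cur = 3
After iteration 4: j = 3, cur = 4
After iteration 5: j = 4, cur = 5
After iteration 6: j = 5, cur = 6
After iteration 7: j = 6, cur = 0
After iteration 8: j = 7, cur = 1
After iteration 9: j = 8, cur = 2
After iteration 10: j = 9, cur = 3
After iteration 11: j = 10, cur = 4
After iteration 12: j = 11, cur = 5
After iteration 13: j = 12, cur = 6
After iteration 14: j = 13, cur = 0
After iteration 15: j = 14, cur = 1
After iteration 16: j = 15, cur = 2
After iteration 17: j = 16, cur = 3
After iteration 18: j = 17, cur = 4
After iteration 19: j = 18, cur = 5
After iteration 20: j = 19, cur = 6
After iteration 21: j = 20, cur = 0
Loop ends.

Final answer: 0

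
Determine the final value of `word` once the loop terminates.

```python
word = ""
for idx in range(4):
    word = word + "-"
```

Let's trace through this code step by step.

Initialize: word = ''
Entering loop: for idx in range(4):
After iteration 1: idx = 0, word = '-'
After iteration 2: idx = 1, word = '--'
After iteration 3: idx = 2, word = '---'
After iteration 4: idx = 3, word = '----'
Loop ends.

Final answer: '----'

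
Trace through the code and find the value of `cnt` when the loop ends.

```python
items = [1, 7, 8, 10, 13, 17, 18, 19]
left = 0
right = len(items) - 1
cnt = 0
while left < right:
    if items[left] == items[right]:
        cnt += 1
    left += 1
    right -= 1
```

Let's trace through this code step by step.

Initialize: items = [1, 7, 8, 10, 13, 17, 18, 19]
Initialize: left = 0
Initialize: right = 7
Initialize: cnt = 0
Entering loop: while left < right:
After iteration 1: left = 1, right = 6, cnt = 0
After iteration 2: left = 2, right = 5, cnt = 0
After iteration 3: left = 3, right = 4, cnt = 0
After iteration 4: left = 4, right = 3, cnt = 0
Loop ends.

Final answer: 0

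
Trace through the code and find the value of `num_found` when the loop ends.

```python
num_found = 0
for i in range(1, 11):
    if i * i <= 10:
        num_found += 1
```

Let's trace through this code step by step.

Initialize: num_found = 0
Entering loop: for i in range(1, 11):
After iteration 1: i = 1, num_found = 1
After iteration 2: i = 2, num_found = 2
After iteration 3: i = 3, num_found = 3
After iteration 4: i = 4, num_found = 3
After iteration 5: i = 5, num_found = 3
After iteration 6: i = 6, num_found = 3
After iteration 7: i = 7, num_found = 3
After iteration 8: i = 8, num_found = 3
After iteration 9: i = 9, num_found = 3
After iteration 10: i = 10, num_found = 3
Loop ends.

Final answer: 3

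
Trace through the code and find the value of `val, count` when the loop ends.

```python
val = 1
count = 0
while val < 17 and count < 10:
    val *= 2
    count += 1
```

Let's trace through this code step by step.

Initialize: val = 1
Initialize: count = 0
Entering loop: while val < 17 and count < 10:
After iteration 1: val = 2, count = 1
After iteration 2: val = 4, count = 2
After iteration 3: val = 8, count = 3
After iteration 4: val = 16, count = 4
After iteration 5: val = 32, count = 5
Loop ends.

Final answer: 32, 5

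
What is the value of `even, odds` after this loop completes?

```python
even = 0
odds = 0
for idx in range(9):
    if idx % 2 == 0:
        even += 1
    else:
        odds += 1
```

Let's trace through this code step by step.

Initialize: even = 0
Initialize: odds = 0
Entering loop: for idx in range(9):
After iteration 1: idx = 0, even = 1, odds = 0
After iteration 2: idx = 1, even = 1, odds = 1
After iteration 3: idx = 2, even = 2, odds = 1
After iteration 4: idx = 3, even = 2, odds = 2
After iteration 5: idx = 4, even = 3, odds = 2
After iteration 6: idx = 5, even = 3, odds = 3
After iteration 7: idx = 6, even = 4, odds = 3
After iteration 8: idx = 7, even = 4, odds = 4
After iteration 9: idx = 8, even = 5, odds = 4
Loop ends.

Final answer: 5, 4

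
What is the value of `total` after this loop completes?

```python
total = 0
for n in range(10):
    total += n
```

Let's trace through this code step by step.

Initialize: total = 0
Entering loop: for n in range(10):
After iteration 1: n = 0, total = 0
After iteration 2: n = 1, total = 1
After iteration 3: n = 2, total = 3
After iteration 4: n = 3, total = 6
After iteration 5: n = 4, total = 10
After iteration 6: n = 5, total = 15
After iteration 7: n = 6, total = 21
After iteration 8: n = 7, total = 28
After iteration 9: n = 8, total = 36
After iteration 10: n = 9, total = 45
Loop ends.

Final answer: 45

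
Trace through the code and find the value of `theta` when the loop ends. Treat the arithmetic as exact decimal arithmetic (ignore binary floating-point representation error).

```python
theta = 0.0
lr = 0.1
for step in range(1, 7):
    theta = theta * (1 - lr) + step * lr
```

Let's trace through this code step by step.

Initialize: theta = 0.0
Initialize: lr = 0.1
Entering loop: for step in range(1, 7):
After iteration 1: step = 1, theta = 0.1
After iteration 2: step = 2, theta = 0.29
After iteration 3: step = 3, theta = 0.561
After iteration 4: step = 4, theta = 0.9049
After iteration 5: step = 5, theta = 1.31441
After iteration 6: step = 6, theta = 1.782969
Loop ends.

Final answer: 1.782969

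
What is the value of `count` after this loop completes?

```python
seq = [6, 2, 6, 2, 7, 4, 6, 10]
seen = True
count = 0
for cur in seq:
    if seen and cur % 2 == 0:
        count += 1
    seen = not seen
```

Let's trace through this code step by step.

Initialize: seq = [6, 2, 6, 2, 7, 4, 6, 10]
Initialize: seen = True
Initialize: count = 0
Entering loop: for cur in seq:
After iteration 1: cur = 6, seen = False, count = 1
After iteration 2: cur = 2, seen = True, count = 1
After iteration 3: cur = 6, seen = False, count = 2
After iteration 4: cur = 2, seen = True, count = 2
After iteration 5: cur = 7, seen = False, count = 2
After iteration 6: cur = 4, seen = True, count = 2
After iteration 7: cur = 6, seen = False, count = 3
After iteration 8: cur = 10, seen = True, count = 3
Loop ends.

Final answer: 3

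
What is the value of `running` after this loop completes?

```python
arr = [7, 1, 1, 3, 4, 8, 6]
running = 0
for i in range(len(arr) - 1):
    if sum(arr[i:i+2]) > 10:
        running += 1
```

Let's trace through this code step by step.

Initialize: arr = [7, 1, 1, 3, 4, 8, 6]
Initialize: running = 0
Entering loop: for i in range(len(arr) - 1):
After iteration 1: i = 0, running = 0
After iteration 2: i = 1, running = 0
After iteration 3: i = 2, running = 0
After iteration 4: i = 3, running = 0
After iteration 5: i = 4, running = 1
After iteration 6: i = 5, running = 2
Loop ends.

Final answer: 2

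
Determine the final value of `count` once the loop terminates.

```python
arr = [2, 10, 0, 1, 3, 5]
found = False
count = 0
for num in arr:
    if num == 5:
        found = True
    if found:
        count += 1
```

Let's trace through this code step by step.

Initialize: arr = [2, 10, 0, 1, 3, 5]
Initialize: found = False
Initialize: count = 0
Entering loop: for num in arr:
After iteration 1: num = 2, found = False, count = 0
After iteration 2: num = 10, found = False, count = 0
After iteration 3: num = 0, found = False, count = 0
After iteration 4: num = 1, found = False, count = 0
After iteration 5: num = 3, found = False, count = 0
After iteration 6: num = 5, found = True, count = 1
Loop ends.

Final answer: 1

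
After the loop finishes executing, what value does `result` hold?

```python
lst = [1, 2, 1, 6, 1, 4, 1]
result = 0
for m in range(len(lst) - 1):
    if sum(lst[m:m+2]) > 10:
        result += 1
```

Let's trace through this code step by step.

Initialize: lst = [1, 2, 1, 6, 1, 4, 1]
Initialize: result = 0
Entering loop: for m in range(len(lst) - 1):
After iteration 1: m = 0, result = 0
After iteration 2: m = 1, result = 0
After iteration 3: m = 2, result = 0
After iteration 4: m = 3, result = 0
After iteration 5: m = 4, result = 0
After iteration 6: m = 5, result = 0
Loop ends.

Final answer: 0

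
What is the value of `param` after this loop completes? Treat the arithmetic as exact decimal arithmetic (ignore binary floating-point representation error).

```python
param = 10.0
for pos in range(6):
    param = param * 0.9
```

Let's trace through this code step by step.

Initialize: param = 10.0
Entering loop: for pos in range(6):
After iteration 1: pos = 0, param = 9.0
After iteration 2: pos = 1, param = 8.1
After iteration 3: pos = 2, param = 7.29
After iteration 4: pos = 3, param = 6.561
After iteration 5: pos = 4, param = 5.9049
After iteration 6: pos = 5, param = 5.31441
Loop ends.

Final answer: 5.31441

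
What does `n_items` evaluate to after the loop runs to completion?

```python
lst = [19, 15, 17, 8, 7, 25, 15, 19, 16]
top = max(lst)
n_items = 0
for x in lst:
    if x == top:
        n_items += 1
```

Let's trace through this code step by step.

Initialize: lst = [19, 15, 17, 8, 7, 25, 15, 19, 16]
Initialize: top = 25
Initialize: n_items = 0
Entering loop: for x in lst:
After iteration 1: x = 19, n_items = 0
After iteration 2: x = 15, n_items = 0
After iteration 3: x = 17, n_items = 0
After iteration 4: x = 8, n_items = 0
After iteration 5: x = 7, n_items = 0
After iteration 6: x = 25, n_items = 1
After iteration 7: x = 15, n_items = 1
After iteration 8: x = 19, n_items = 1
After iteration 9: x = 16, n_items = 1
Loop ends.

Final answer: 1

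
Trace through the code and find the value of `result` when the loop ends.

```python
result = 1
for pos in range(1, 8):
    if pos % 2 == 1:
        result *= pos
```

Let's trace through this code step by step.

Initialize: result = 1
Entering loop: for pos in range(1, 8):
After iteration 1: pos = 1, result = 1
After iteration 2: pos = 2, result = 1
After iteration 3: pos = 3, result = 3
After iteration 4: pos = 4, result = 3
After iteration 5: pos = 5, result = 15
After iteration 6: pos = 6, result = 15
After iteration 7: pos = 7, result = 105
Loop ends.

Final answer: 105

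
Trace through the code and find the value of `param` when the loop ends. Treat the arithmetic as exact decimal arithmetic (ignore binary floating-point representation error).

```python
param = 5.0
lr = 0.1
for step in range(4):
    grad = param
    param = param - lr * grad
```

Let's trace through this code step by step.

Initialize: param = 5.0
Initialize: lr = 0.1
Entering loop: for step in range(4):
After iteration 1: step = 0, param = 4.5, grad = 5.0
After iteration 2: step = 1, param = 4.05, grad = 4.5
After iteration 3: step = 2, param = 3.645, grad = 4.05
After iteration 4: step = 3, param = 3.2805, grad = 3.645
Loop ends.

Final answer: 3.2805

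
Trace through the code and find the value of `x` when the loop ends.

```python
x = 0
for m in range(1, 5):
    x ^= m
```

Let's trace through this code step by step.

Initialize: x = 0
Entering loop: for m in range(1, 5):
After iteration 1: m = 1, x = 1
After iteration 2: m = 2, x = 3
After iteration 3: m = 3, x = 0
After iteration 4: m = 4, x = 4
Loop ends.

Final answer: 4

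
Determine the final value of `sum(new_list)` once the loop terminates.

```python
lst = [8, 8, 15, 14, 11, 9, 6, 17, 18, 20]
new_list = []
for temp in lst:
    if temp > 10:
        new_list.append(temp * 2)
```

Let's trace through this code step by step.

Initialize: lst = [8, 8, 15, 14, 11, 9, 6, 17, 18, 20]
Initialize: new_list = []
Entering loop: for temp in lst:
After iteration 1: temp = 8, new_list = []
After iteration 2: temp = 8, new_list = []
After iteration 3: temp = 15, new_list = [30]
After iteration 4: temp = 14, new_list = [30, 28]
After iteration 5: temp = 11, new_list = [30, 28, 22]
After iteration 6: temp = 9, new_list = [30, 28, 22]
After iteration 7: temp = 6, new_list = [30, 28, 22]
After iteration 8: temp = 17, new_list = [30, 28, 22, 34]
After iteration 9: temp = 18, new_list = [30, 28, 22, 34, 36]
After iteration 10: temp = 20, new_list = [30, 28, 22, 34, 36, 40]
Loop ends.
sum(new_list) = 190

Final answer: 190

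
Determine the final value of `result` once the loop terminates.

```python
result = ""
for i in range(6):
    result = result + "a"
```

Let's trace through this code step by step.

Initialize: result = ''
Entering loop: for i in range(6):
After iteration 1: i = 0, result = 'a'
After iteration 2: i = 1, result = 'aa'
After iteration 3: i = 2, result = 'aaa'
After iteration 4: i = 3, result = 'aaaa'
After iteration 5: i = 4, result = 'aaaaa'
After iteration 6: i = 5, result = 'aaaaaa'
Loop ends.

Final answer: 'aaaaaa'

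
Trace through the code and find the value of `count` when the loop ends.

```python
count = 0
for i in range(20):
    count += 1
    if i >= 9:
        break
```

Let's trace through this code step by step.

Initialize: count = 0
Entering loop: for i in range(20):
After iteration 1: i = 0, count = 1
After iteration 2: i = 1, count = 2
After iteration 3: i = 2, count = 3
After iteration 4: i = 3, count = 4
After iteration 5: i = 4, count = 5
After iteration 6: i = 5, count = 6
After iteration 7: i = 6, count = 7
After iteration 8: i = 7, count = 8
After iteration 9: i = 8, count = 9
After iteration 10: i = 9, count = 10
Loop ends.

Final answer: 10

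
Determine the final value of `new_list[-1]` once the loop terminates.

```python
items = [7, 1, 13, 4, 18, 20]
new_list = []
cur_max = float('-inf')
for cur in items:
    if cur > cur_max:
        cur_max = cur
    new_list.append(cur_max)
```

Let's trace through this code step by step.

Initialize: items = [7, 1, 13, 4, 18, 20]
Initialize: new_list = []
Initialize: cur_max = -inf
Entering loop: for cur in items:
After iteration 1: cur = 7, new_list = [7], cur_max = 7
After iteration 2: cur = 1, new_list = [7, 7], cur_max = 7
After iteration 3: cur = 13, new_list = [7, 7, 13], cur_max = 13
After iteration 4: cur = 4, new_list = [7, 7, 13, 13], cur_max = 13
After iteration 5: cur = 18, new_list = [7, 7, 13, 13, 18], cur_max = 18
After iteration 6: cur = 20, new_list = [7, 7, 13, 13, 18, 20], cur_max = 20
Loop ends.
new_list[-1] = 20

Final answer: 20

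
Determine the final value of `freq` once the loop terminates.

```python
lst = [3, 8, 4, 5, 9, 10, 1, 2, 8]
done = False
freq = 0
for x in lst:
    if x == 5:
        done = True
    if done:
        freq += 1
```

Let's trace through this code step by step.

Initialize: lst = [3, 8, 4, 5, 9, 10, 1, 2, 8]
Initialize: done = False
Initialize: freq = 0
Entering loop: for x in lst:
After iteration 1: x = 3, done = False, freq = 0
After iteration 2: x = 8, done = False, freq = 0
After iteration 3: x = 4, done = False, freq = 0
After iteration 4: x = 5, done = True, freq = 1
After iteration 5: x = 9, done = True, freq = 2
After iteration 6: x = 10, done = True, freq = 3
After iteration 7: x = 1, done = True, freq = 4
After iteration 8: x = 2, done = True, freq = 5
After iteration 9: x = 8, done = True, freq = 6
Loop ends.

Final answer: 6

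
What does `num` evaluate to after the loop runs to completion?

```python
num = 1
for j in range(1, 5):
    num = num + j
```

Let's trace through this code step by step.

Initialize: num = 1
Entering loop: for j in range(1, 5):
After iteration 1: j = 1, num = 2
After iteration 2: j = 2, num = 4
After iteration 3: j = 3, num = 7
After iteration 4: j = 4, num = 11
Loop ends.

Final answer: 11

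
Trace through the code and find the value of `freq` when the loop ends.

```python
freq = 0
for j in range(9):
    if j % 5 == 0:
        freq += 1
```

Let's trace through this code step by step.

Initialize: freq = 0
Entering loop: for j in range(9):
After iteration 1: j = 0, freq = 1
After iteration 2: j = 1, freq = 1
After iteration 3: j = 2, freq = 1
After iteration 4: j = 3, freq = 1
After iteration 5: j = 4, freq = 1
After iteration 6: j = 5, freq = 2
After iteration 7: j = 6, freq = 2
After iteration 8: j = 7, freq = 2
After iteration 9: j = 8, freq = 2
Loop ends.

Final answer: 2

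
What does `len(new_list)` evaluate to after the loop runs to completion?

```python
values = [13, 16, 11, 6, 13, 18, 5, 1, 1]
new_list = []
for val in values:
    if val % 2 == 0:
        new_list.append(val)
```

Let's trace through this code step by step.

Initialize: values = [13, 16, 11, 6, 13, 18, 5, 1, 1]
Initialize: new_list = []
Entering loop: for val in values:
After iteration 1: val = 13, new_list = []
After iteration 2: val = 16, new_list = [16]
After iteration 3: val = 11, new_list = [16]
After iteration 4: val = 6, new_list = [16, 6]
After iteration 5: val = 13, new_list = [16, 6]
After iteration 6: val = 18, new_list = [16, 6, 18]
After iteration 7: val = 5, new_list = [16, 6, 18]
After iteration 8: val = 1, new_list = [16, 6, 18]
After iteration 9: val = 1, new_list = [16, 6, 18]
Loop ends.
len(new_list) = 3

Final answer: 3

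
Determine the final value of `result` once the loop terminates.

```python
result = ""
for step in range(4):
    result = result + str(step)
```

Let's trace through this code step by step.

Initialize: result = ''
Entering loop: for step in range(4):
After iteration 1: step = 0, result = '0'
After iteration 2: step = 1, result = '01'
After iteration 3: step = 2, result = '012'
After iteration 4: step = 3, result = '0123'
Loop ends.

Final answer: '0123'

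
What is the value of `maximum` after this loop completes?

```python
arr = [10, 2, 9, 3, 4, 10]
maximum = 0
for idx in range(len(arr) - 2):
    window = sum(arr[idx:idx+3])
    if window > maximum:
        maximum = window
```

Let's trace through this code step by step.

Initialize: arr = [10, 2, 9, 3, 4, 10]
Initialize: maximum = 0
Entering loop: for idx in range(len(arr) - 2):
After iteration 1: idx = 0, maximum = 21, window = 21
After iteration 2: idx = 1, maximum = 21, window = 14
After iteration 3: idx = 2, maximum = 21, window = 16
After iteration 4: idx = 3, maximum = 21, window = 17
Loop ends.

Final answer: 21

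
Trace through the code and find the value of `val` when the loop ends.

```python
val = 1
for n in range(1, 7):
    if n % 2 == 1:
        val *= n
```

Let's trace through this code step by step.

Initialize: val = 1
Entering loop: for n in range(1, 7):
After iteration 1: n = 1, val = 1
After iteration 2: n = 2, val = 1
After iteration 3: n = 3, val = 3
After iteration 4: n = 4, val = 3
After iteration 5: n = 5, val = 15
After iteration 6: n = 6, val = 15
Loop ends.

Final answer: 15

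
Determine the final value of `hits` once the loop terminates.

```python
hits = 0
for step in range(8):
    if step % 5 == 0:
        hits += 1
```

Let's trace through this code step by step.

Initialize: hits = 0
Entering loop: for step in range(8):
After iteration 1: step = 0, hits = 1
After iteration 2: step = 1, hits = 1
After iteration 3: step = 2, hits = 1
After iteration 4: step = 3, hits = 1
After iteration 5: step = 4, hits = 1
After iteration 6: step = 5, hits = 2
After iteration 7: step = 6, hits = 2
After iteration 8: step = 7, hits = 2
Loop ends.

Final answer: 2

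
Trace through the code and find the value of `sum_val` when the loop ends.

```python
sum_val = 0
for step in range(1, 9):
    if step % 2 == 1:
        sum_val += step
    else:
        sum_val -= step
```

Let's trace through this code step by step.

Initialize: sum_val = 0
Entering loop: for step in range(1, 9):
After iteration 1: step = 1, sum_val = 1
After iteration 2: step = 2, sum_val = -1
After iteration 3: step = 3, sum_val = 2
After iteration 4: step = 4, sum_val = -2
After iteration 5: step = 5, sum_val = 3
After iteration 6: step = 6, sum_val = -3
After iteration 7: step = 7, sum_val = 4
After iteration 8: step = 8, sum_val = -4
Loop ends.

Final answer: -4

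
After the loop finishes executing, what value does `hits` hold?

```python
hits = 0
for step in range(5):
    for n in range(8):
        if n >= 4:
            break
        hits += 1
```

Let's trace through this code step by step.

Initialize: hits = 0
Entering loop: for step in range(5):
After iteration 1: step = 0, hits = 4
After iteration 2: step = 1, hits = 8
After iteration 3: step = 2, hits = 12
After iteration 4: step = 3, hits = 16
After iteration 5: step = 4, hits = 20
Loop ends.

Final answer: 20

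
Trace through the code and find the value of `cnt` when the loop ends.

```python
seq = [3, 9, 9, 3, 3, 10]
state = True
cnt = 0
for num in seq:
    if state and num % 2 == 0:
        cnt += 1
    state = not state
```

Let's trace through this code step by step.

Initialize: seq = [3, 9, 9, 3, 3, 10]
Initialize: state = True
Initialize: cnt = 0
Entering loop: for num in seq:
After iteration 1: num = 3, state = False, cnt = 0
After iteration 2: num = 9, state = True, cnt = 0
After iteration 3: num = 9, state = False, cnt = 0
After iteration 4: num = 3, state = True, cnt = 0
After iteration 5: num = 3, state = False, cnt = 0
After iteration 6: num = 10, state = True, cnt = 0
Loop ends.

Final answer: 0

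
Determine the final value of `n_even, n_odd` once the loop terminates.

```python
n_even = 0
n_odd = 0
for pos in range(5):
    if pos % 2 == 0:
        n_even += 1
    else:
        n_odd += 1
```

Let's trace through this code step by step.

Initialize: n_even = 0
Initialize: n_odd = 0
Entering loop: for pos in range(5):
After iteration 1: pos = 0, n_even = 1, n_odd = 0
After iteration 2: pos = 1, n_even = 1, n_odd = 1
After iteration 3: pos = 2, n_even = 2, n_odd = 1
After iteration 4: pos = 3, n_even = 2, n_odd = 2
After iteration 5: pos = 4, n_even = 3, n_odd = 2
Loop ends.

Final answer: 3, 2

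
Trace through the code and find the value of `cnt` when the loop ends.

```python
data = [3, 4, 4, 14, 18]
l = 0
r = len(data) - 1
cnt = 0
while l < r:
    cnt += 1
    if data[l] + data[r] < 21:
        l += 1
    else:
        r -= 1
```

Let's trace through this code step by step.

Initialize: data = [3, 4, 4, 14, 18]
Initialize: l = 0
Initialize: r = 4
Initialize: cnt = 0
Entering loop: while l < r:
After iteration 1: l = 0, r = 3, cnt = 1
After iteration 2: l = 1, r = 3, cnt = 2
After iteration 3: l = 2, r = 3, cnt = 3
After iteration 4: l = 3, r = 3, cnt = 4
Loop ends.

Final answer: 4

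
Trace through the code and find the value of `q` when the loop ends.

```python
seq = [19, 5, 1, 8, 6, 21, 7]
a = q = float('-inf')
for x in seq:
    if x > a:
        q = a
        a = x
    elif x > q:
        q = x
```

Let's trace through this code step by step.

Initialize: seq = [19, 5, 1, 8, 6, 21, 7]
Initialize: a = -inf
Initialize: q = -inf
Entering loop: for x in seq:
After iteration 1: x = 19, a = 19, q = -inf
After iteration 2: x = 5, a = 19, q = 5
After iteration 3: x = 1, a = 19, q = 5
After iteration 4: x = 8, a = 19, q = 8
After iteration 5: x = 6, a = 19, q = 8
After iteration 6: x = 21, a = 21, q = 19
After iteration 7: x = 7, a = 21, q = 19
Loop ends.

Final answer: 19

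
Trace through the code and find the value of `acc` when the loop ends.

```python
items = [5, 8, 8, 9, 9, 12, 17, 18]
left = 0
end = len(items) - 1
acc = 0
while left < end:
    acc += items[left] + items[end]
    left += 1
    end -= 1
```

Let's trace through this code step by step.

Initialize: items = [5, 8, 8, 9, 9, 12, 17, 18]
Initialize: left = 0
Initialize: end = 7
Initialize: acc = 0
Entering loop: while left < end:
After iteration 1: left = 1, end = 6, acc = 23
After iteration 2: left = 2, end = 5, acc = 48
After iteration 3: left = 3, end = 4, acc = 68
After iteration 4: left = 4, end = 3, acc = 86
Loop ends.

Final answer: 86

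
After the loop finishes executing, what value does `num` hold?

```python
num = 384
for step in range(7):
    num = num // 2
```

Let's trace through this code step by step.

Initialize: num = 384
Entering loop: for step in range(7):
After iteration 1: step = 0, num = 192
After iteration 2: step = 1, num = 96
After iteration 3: step = 2, num = 48
After iteration 4: step = 3, num = 24
After iteration 5: step = 4, num = 12
After iteration 6: step = 5, num = 6
After iteration 7: step = 6, num = 3
Loop ends.

Final answer: 3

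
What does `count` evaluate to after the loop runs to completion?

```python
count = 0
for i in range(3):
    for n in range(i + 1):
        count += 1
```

Let's trace through this code step by step.

Initialize: count = 0
Entering loop: for i in range(3):
After iteration 1: i = 0, count = 1, n = 0
After iteration 2: i = 1, count = 3, n = 1
After iteration 3: i = 2, count = 6, n = 2
Loop ends.

Final answer: 6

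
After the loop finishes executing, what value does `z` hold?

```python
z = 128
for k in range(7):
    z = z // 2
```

Let's trace through this code step by step.

Initialize: z = 128
Entering loop: for k in range(7):
After iteration 1: k = 0, z = 64
After iteration 2: k = 1, z = 32
After iteration 3: k = 2, z = 16
After iteration 4: k = 3, z = 8
After iteration 5: k = 4, z = 4
After iteration 6: k = 5, z = 2
After iteration 7: k = 6, z = 1
Loop ends.

Final answer: 1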